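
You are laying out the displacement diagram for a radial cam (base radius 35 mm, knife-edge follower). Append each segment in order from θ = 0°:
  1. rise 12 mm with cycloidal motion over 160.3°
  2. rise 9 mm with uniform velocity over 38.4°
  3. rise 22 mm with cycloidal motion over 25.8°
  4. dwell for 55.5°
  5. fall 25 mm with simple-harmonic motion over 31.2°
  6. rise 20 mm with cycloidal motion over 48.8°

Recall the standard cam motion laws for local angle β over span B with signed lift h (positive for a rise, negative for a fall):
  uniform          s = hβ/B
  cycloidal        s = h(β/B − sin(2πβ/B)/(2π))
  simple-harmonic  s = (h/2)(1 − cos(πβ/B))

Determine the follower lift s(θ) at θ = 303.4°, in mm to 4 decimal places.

seg 1 [0°–160.3°] cycloidal, h=12: full span → s += 12 → s = 12.0000
seg 2 [160.3°–198.7°] uniform, h=9: full span → s += 9 → s = 21.0000
seg 3 [198.7°–224.5°] cycloidal, h=22: full span → s += 22 → s = 43.0000
seg 4 [224.5°–280°] dwell: s stays 43.0000
seg 5 [280°–311.2°] simple-harmonic, h=-25: θ=303.4° here. β=23.4, B=31.2. -25/2·(1 − cos(π·0.7500)) = -21.3388 → s = 21.6612

21.6612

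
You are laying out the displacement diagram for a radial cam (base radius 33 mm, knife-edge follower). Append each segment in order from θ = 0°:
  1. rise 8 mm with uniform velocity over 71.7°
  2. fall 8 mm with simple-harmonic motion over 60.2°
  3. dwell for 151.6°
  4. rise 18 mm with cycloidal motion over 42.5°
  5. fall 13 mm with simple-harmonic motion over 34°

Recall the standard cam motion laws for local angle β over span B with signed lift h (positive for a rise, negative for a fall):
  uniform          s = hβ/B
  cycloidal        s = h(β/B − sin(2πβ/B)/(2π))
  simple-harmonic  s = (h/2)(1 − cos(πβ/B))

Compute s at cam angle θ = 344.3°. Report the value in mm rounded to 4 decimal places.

seg 1 [0°–71.7°] uniform, h=8: full span → s += 8 → s = 8.0000
seg 2 [71.7°–131.9°] simple-harmonic, h=-8: full span → s += -8 → s = 0.0000
seg 3 [131.9°–283.5°] dwell: s stays 0.0000
seg 4 [283.5°–326°] cycloidal, h=18: full span → s += 18 → s = 18.0000
seg 5 [326°–360°] simple-harmonic, h=-13: θ=344.3° here. β=18.3, B=34. -13/2·(1 − cos(π·0.5382)) = -7.2789 → s = 10.7211

10.7211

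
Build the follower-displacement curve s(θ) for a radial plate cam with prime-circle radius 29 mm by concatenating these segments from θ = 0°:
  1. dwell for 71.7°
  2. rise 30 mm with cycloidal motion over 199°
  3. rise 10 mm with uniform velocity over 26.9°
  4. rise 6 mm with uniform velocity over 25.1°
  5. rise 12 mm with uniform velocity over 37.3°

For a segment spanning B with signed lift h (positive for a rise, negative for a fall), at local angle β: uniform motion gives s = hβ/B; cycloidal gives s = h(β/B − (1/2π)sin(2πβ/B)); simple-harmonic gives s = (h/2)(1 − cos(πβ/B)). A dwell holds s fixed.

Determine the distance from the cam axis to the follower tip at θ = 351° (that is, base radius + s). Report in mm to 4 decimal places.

seg 1 [0°–71.7°] dwell: s stays 0.0000
seg 2 [71.7°–270.7°] cycloidal, h=30: full span → s += 30 → s = 30.0000
seg 3 [270.7°–297.6°] uniform, h=10: full span → s += 10 → s = 40.0000
seg 4 [297.6°–322.7°] uniform, h=6: full span → s += 6 → s = 46.0000
seg 5 [322.7°–360°] uniform, h=12: θ=351° here. β=28.3, B=37.3. 12·28.3/37.3 = 9.1046 → s = 55.1046
radial distance = base radius + s = 29 + 55.1046 = 84.1046

84.1046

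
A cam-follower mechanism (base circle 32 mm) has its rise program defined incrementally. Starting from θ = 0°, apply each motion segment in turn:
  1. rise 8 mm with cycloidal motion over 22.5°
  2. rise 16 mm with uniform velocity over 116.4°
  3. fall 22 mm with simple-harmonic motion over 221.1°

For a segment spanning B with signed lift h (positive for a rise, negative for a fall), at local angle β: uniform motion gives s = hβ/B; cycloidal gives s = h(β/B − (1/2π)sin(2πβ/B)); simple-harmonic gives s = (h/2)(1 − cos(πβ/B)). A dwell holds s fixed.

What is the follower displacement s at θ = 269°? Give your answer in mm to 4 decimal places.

seg 1 [0°–22.5°] cycloidal, h=8: full span → s += 8 → s = 8.0000
seg 2 [22.5°–138.9°] uniform, h=16: full span → s += 16 → s = 24.0000
seg 3 [138.9°–360°] simple-harmonic, h=-22: θ=269° here. β=130.1, B=221.1. -22/2·(1 − cos(π·0.5884)) = -14.0165 → s = 9.9835

9.9835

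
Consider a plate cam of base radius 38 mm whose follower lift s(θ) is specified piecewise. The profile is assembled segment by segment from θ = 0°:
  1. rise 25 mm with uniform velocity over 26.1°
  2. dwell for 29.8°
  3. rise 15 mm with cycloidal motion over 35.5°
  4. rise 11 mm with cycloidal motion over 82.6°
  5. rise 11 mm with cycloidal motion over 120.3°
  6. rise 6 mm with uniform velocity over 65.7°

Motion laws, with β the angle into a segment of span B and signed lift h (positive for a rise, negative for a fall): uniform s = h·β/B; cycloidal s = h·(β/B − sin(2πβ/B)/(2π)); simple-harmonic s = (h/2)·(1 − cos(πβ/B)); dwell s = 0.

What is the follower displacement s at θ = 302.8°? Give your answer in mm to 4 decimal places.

seg 1 [0°–26.1°] uniform, h=25: full span → s += 25 → s = 25.0000
seg 2 [26.1°–55.9°] dwell: s stays 25.0000
seg 3 [55.9°–91.4°] cycloidal, h=15: full span → s += 15 → s = 40.0000
seg 4 [91.4°–174°] cycloidal, h=11: full span → s += 11 → s = 51.0000
seg 5 [174°–294.3°] cycloidal, h=11: full span → s += 11 → s = 62.0000
seg 6 [294.3°–360°] uniform, h=6: θ=302.8° here. β=8.5, B=65.7. 6·8.5/65.7 = 0.7763 → s = 62.7763

62.7763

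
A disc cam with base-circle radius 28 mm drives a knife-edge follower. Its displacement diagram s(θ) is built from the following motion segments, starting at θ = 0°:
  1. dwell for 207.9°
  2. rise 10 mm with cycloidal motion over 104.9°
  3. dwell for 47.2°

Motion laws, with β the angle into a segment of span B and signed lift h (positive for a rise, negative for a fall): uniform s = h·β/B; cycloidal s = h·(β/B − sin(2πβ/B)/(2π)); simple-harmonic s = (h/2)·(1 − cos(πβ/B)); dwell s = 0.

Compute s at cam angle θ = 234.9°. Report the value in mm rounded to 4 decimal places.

seg 1 [0°–207.9°] dwell: s stays 0.0000
seg 2 [207.9°–312.8°] cycloidal, h=10: θ=234.9° here. β=27, B=104.9. 10·(0.2574 − sin(2π·0.2574)/(2π)) = 0.9840 → s = 0.9840

0.9840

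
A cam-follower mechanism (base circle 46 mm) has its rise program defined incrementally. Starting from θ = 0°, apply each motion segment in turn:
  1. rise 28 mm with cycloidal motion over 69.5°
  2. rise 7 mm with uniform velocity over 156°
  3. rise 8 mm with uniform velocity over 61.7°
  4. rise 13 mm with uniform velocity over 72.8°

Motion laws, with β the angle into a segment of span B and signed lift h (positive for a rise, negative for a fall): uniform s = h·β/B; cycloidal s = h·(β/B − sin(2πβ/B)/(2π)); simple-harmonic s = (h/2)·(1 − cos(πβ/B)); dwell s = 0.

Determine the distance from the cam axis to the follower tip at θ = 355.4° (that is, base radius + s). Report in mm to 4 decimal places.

seg 1 [0°–69.5°] cycloidal, h=28: full span → s += 28 → s = 28.0000
seg 2 [69.5°–225.5°] uniform, h=7: full span → s += 7 → s = 35.0000
seg 3 [225.5°–287.2°] uniform, h=8: full span → s += 8 → s = 43.0000
seg 4 [287.2°–360°] uniform, h=13: θ=355.4° here. β=68.2, B=72.8. 13·68.2/72.8 = 12.1786 → s = 55.1786
radial distance = base radius + s = 46 + 55.1786 = 101.1786

101.1786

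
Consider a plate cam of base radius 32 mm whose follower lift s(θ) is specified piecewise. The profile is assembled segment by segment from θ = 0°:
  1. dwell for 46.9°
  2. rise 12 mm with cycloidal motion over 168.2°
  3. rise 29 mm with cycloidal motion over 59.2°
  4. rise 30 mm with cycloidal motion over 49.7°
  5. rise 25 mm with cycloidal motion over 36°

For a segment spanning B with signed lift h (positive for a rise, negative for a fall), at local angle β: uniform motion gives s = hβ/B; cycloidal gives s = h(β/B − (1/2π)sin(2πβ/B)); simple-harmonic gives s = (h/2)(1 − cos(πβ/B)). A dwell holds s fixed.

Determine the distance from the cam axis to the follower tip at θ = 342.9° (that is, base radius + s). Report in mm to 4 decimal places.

seg 1 [0°–46.9°] dwell: s stays 0.0000
seg 2 [46.9°–215.1°] cycloidal, h=12: full span → s += 12 → s = 12.0000
seg 3 [215.1°–274.3°] cycloidal, h=29: full span → s += 29 → s = 41.0000
seg 4 [274.3°–324°] cycloidal, h=30: full span → s += 30 → s = 71.0000
seg 5 [324°–360°] cycloidal, h=25: θ=342.9° here. β=18.9, B=36. 25·(0.5250 − sin(2π·0.5250)/(2π)) = 13.7474 → s = 84.7474
radial distance = base radius + s = 32 + 84.7474 = 116.7474

116.7474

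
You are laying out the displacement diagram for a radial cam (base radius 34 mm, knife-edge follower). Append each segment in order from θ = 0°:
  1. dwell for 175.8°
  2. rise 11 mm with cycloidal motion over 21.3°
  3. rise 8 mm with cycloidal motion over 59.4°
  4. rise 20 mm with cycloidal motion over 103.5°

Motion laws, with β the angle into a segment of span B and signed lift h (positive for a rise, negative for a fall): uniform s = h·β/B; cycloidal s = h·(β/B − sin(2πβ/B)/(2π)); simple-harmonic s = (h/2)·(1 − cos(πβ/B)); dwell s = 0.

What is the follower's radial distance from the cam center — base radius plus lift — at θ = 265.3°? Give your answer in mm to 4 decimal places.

seg 1 [0°–175.8°] dwell: s stays 0.0000
seg 2 [175.8°–197.1°] cycloidal, h=11: full span → s += 11 → s = 11.0000
seg 3 [197.1°–256.5°] cycloidal, h=8: full span → s += 8 → s = 19.0000
seg 4 [256.5°–360°] cycloidal, h=20: θ=265.3° here. β=8.8, B=103.5. 20·(0.0850 − sin(2π·0.0850)/(2π)) = 0.0797 → s = 19.0797
radial distance = base radius + s = 34 + 19.0797 = 53.0797

53.0797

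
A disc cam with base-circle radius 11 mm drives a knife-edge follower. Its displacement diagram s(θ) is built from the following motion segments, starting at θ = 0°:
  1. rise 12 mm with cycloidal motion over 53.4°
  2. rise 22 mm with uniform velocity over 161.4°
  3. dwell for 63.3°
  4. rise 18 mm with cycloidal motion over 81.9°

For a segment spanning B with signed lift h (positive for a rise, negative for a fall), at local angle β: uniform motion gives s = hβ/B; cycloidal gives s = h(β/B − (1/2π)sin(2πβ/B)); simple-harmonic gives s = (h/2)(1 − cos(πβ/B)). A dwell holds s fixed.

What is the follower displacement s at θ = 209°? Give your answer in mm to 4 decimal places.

seg 1 [0°–53.4°] cycloidal, h=12: full span → s += 12 → s = 12.0000
seg 2 [53.4°–214.8°] uniform, h=22: θ=209° here. β=155.6, B=161.4. 22·155.6/161.4 = 21.2094 → s = 33.2094

33.2094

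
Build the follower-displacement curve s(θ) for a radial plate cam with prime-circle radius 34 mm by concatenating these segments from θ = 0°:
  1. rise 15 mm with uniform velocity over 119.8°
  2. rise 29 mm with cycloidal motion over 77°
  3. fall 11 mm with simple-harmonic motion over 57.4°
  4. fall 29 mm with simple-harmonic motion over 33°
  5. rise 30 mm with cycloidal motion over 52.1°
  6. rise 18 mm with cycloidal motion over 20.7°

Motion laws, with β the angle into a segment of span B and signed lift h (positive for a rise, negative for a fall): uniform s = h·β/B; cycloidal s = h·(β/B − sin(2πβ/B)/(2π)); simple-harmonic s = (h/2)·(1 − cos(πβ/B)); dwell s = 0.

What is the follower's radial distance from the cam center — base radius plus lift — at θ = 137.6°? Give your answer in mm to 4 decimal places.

seg 1 [0°–119.8°] uniform, h=15: full span → s += 15 → s = 15.0000
seg 2 [119.8°–196.8°] cycloidal, h=29: θ=137.6° here. β=17.8, B=77. 29·(0.2312 − sin(2π·0.2312)/(2π)) = 2.1207 → s = 17.1207
radial distance = base radius + s = 34 + 17.1207 = 51.1207

51.1207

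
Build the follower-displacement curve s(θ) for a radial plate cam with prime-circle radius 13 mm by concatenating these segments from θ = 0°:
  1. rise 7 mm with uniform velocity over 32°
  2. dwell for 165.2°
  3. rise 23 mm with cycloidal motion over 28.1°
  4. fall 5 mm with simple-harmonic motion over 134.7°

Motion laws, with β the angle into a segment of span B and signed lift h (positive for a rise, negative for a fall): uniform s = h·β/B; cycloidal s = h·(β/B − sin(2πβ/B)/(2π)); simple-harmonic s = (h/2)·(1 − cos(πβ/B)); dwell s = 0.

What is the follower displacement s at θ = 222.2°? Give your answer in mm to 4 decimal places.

seg 1 [0°–32°] uniform, h=7: full span → s += 7 → s = 7.0000
seg 2 [32°–197.2°] dwell: s stays 7.0000
seg 3 [197.2°–225.3°] cycloidal, h=23: θ=222.2° here. β=25, B=28.1. 23·(0.8897 − sin(2π·0.8897)/(2π)) = 22.8016 → s = 29.8016

29.8016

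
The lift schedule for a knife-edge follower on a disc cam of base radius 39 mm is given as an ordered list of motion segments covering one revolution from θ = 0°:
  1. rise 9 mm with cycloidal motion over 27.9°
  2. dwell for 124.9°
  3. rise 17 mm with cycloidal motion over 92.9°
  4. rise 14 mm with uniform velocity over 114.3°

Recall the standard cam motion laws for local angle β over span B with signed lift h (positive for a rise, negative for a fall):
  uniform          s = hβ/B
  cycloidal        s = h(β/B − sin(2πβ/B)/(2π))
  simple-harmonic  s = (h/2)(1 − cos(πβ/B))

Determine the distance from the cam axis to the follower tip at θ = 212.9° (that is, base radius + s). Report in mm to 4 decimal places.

seg 1 [0°–27.9°] cycloidal, h=9: full span → s += 9 → s = 9.0000
seg 2 [27.9°–152.8°] dwell: s stays 9.0000
seg 3 [152.8°–245.7°] cycloidal, h=17: θ=212.9° here. β=60.1, B=92.9. 17·(0.6469 − sin(2π·0.6469)/(2π)) = 13.1557 → s = 22.1557
radial distance = base radius + s = 39 + 22.1557 = 61.1557

61.1557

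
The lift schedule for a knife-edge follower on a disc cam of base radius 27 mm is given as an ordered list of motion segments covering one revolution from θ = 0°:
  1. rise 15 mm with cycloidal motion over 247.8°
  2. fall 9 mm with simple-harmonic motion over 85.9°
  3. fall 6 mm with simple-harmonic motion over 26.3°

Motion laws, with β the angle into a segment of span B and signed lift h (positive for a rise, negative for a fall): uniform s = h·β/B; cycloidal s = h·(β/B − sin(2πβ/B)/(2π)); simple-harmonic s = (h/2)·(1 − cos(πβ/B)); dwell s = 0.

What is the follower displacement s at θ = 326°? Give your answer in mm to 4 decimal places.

seg 1 [0°–247.8°] cycloidal, h=15: full span → s += 15 → s = 15.0000
seg 2 [247.8°–333.7°] simple-harmonic, h=-9: θ=326° here. β=78.2, B=85.9. -9/2·(1 − cos(π·0.9104)) = -8.8227 → s = 6.1773

6.1773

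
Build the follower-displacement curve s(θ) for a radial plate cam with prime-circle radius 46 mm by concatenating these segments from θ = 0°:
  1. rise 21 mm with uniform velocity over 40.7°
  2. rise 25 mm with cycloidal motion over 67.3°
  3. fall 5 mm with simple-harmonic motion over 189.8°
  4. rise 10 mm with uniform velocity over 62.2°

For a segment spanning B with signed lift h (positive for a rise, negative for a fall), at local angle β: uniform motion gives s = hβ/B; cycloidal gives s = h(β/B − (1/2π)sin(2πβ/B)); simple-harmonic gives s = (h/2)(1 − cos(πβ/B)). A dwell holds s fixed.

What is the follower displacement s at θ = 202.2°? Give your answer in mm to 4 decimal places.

seg 1 [0°–40.7°] uniform, h=21: full span → s += 21 → s = 21.0000
seg 2 [40.7°–108°] cycloidal, h=25: full span → s += 25 → s = 46.0000
seg 3 [108°–297.8°] simple-harmonic, h=-5: θ=202.2° here. β=94.2, B=189.8. -5/2·(1 − cos(π·0.4963)) = -2.4710 → s = 43.5290

43.5290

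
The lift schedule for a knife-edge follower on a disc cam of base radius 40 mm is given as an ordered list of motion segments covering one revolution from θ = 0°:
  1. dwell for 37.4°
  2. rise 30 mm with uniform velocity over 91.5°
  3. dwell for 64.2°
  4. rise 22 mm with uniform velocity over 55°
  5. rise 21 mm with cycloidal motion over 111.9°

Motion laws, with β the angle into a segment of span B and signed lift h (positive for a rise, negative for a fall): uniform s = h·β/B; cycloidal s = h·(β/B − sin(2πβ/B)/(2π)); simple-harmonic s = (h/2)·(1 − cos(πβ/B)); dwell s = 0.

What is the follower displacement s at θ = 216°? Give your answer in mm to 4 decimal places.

seg 1 [0°–37.4°] dwell: s stays 0.0000
seg 2 [37.4°–128.9°] uniform, h=30: full span → s += 30 → s = 30.0000
seg 3 [128.9°–193.1°] dwell: s stays 30.0000
seg 4 [193.1°–248.1°] uniform, h=22: θ=216° here. β=22.9, B=55. 22·22.9/55 = 9.1600 → s = 39.1600

39.1600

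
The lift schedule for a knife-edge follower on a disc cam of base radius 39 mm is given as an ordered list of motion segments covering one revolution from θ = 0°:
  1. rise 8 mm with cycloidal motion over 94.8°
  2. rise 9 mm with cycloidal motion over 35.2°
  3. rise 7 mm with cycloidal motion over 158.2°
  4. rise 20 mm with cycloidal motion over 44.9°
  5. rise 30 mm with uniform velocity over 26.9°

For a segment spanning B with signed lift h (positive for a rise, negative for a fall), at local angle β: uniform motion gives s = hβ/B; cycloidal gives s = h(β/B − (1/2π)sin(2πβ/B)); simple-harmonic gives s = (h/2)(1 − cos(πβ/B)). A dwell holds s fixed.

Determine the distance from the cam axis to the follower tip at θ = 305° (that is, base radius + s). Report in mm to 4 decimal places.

seg 1 [0°–94.8°] cycloidal, h=8: full span → s += 8 → s = 8.0000
seg 2 [94.8°–130°] cycloidal, h=9: full span → s += 9 → s = 17.0000
seg 3 [130°–288.2°] cycloidal, h=7: full span → s += 7 → s = 24.0000
seg 4 [288.2°–333.1°] cycloidal, h=20: θ=305° here. β=16.8, B=44.9. 20·(0.3742 − sin(2π·0.3742)/(2π)) = 5.2207 → s = 29.2207
radial distance = base radius + s = 39 + 29.2207 = 68.2207

68.2207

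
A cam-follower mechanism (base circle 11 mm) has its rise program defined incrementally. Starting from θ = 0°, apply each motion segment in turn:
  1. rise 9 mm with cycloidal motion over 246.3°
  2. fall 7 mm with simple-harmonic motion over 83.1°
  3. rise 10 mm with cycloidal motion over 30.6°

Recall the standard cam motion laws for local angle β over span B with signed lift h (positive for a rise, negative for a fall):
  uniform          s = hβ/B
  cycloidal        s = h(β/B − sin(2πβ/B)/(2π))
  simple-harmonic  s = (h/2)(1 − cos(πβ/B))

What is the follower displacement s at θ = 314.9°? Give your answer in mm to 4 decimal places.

seg 1 [0°–246.3°] cycloidal, h=9: full span → s += 9 → s = 9.0000
seg 2 [246.3°–329.4°] simple-harmonic, h=-7: θ=314.9° here. β=68.6, B=83.1. -7/2·(1 − cos(π·0.8255)) = -6.4872 → s = 2.5128

2.5128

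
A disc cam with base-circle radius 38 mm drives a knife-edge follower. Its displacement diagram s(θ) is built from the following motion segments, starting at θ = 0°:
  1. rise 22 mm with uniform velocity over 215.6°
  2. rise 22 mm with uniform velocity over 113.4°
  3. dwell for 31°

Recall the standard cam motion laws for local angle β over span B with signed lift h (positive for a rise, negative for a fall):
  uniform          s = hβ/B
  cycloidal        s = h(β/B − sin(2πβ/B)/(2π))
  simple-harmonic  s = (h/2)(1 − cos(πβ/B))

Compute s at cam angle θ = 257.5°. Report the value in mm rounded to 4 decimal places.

seg 1 [0°–215.6°] uniform, h=22: full span → s += 22 → s = 22.0000
seg 2 [215.6°–329°] uniform, h=22: θ=257.5° here. β=41.9, B=113.4. 22·41.9/113.4 = 8.1287 → s = 30.1287

30.1287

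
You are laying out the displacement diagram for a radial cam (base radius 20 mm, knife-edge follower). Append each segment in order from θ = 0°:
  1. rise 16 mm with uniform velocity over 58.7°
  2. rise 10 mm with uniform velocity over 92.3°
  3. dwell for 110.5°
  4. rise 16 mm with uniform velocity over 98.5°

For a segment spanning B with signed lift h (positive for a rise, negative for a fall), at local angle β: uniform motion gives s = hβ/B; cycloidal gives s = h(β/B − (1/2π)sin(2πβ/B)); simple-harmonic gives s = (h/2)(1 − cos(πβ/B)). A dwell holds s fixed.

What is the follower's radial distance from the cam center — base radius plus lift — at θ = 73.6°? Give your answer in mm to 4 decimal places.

seg 1 [0°–58.7°] uniform, h=16: full span → s += 16 → s = 16.0000
seg 2 [58.7°–151°] uniform, h=10: θ=73.6° here. β=14.9, B=92.3. 10·14.9/92.3 = 1.6143 → s = 17.6143
radial distance = base radius + s = 20 + 17.6143 = 37.6143

37.6143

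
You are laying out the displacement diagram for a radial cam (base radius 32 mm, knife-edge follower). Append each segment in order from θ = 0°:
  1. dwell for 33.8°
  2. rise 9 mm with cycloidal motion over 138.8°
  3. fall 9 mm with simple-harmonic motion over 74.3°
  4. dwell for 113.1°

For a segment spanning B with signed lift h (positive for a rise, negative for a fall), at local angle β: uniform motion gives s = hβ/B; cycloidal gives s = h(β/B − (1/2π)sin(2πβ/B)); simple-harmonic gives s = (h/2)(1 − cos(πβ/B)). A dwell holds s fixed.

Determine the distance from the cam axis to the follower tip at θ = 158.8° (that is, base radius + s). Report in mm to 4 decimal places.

seg 1 [0°–33.8°] dwell: s stays 0.0000
seg 2 [33.8°–172.6°] cycloidal, h=9: θ=158.8° here. β=125, B=138.8. 9·(0.9006 − sin(2π·0.9006)/(2π)) = 8.9429 → s = 8.9429
radial distance = base radius + s = 32 + 8.9429 = 40.9429

40.9429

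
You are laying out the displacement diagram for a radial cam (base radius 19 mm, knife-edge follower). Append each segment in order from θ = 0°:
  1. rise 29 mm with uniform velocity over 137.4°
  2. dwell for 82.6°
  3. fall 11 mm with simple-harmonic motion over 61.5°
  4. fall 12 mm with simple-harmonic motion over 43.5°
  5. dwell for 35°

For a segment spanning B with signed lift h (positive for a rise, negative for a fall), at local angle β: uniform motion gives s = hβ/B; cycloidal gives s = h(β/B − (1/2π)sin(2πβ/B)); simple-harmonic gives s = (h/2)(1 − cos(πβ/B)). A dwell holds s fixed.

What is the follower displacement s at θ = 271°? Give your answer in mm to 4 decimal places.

seg 1 [0°–137.4°] uniform, h=29: full span → s += 29 → s = 29.0000
seg 2 [137.4°–220°] dwell: s stays 29.0000
seg 3 [220°–281.5°] simple-harmonic, h=-11: θ=271° here. β=51, B=61.5. -11/2·(1 − cos(π·0.8293)) = -10.2276 → s = 18.7724

18.7724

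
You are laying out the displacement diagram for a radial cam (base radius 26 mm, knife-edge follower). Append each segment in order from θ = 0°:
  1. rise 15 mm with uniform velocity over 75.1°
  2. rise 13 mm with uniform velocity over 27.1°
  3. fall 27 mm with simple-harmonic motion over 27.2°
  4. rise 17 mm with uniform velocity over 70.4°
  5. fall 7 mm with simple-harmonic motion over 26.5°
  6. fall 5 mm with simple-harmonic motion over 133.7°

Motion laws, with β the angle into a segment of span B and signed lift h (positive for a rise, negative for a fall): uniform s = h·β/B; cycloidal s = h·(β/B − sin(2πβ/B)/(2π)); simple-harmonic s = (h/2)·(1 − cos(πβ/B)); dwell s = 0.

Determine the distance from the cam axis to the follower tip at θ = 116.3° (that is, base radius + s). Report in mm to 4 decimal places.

seg 1 [0°–75.1°] uniform, h=15: full span → s += 15 → s = 15.0000
seg 2 [75.1°–102.2°] uniform, h=13: full span → s += 13 → s = 28.0000
seg 3 [102.2°–129.4°] simple-harmonic, h=-27: θ=116.3° here. β=14.1, B=27.2. -27/2·(1 − cos(π·0.5184)) = -14.2792 → s = 13.7208
radial distance = base radius + s = 26 + 13.7208 = 39.7208

39.7208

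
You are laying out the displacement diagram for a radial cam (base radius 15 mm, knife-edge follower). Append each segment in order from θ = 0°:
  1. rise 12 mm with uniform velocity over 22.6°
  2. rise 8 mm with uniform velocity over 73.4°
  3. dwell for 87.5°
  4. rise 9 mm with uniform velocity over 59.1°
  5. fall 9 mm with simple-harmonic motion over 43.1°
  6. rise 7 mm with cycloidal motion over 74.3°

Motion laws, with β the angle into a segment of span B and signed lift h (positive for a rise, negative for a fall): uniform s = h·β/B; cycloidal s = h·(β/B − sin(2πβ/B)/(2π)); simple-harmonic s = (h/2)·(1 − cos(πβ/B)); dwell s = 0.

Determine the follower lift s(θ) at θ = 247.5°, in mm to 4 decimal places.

seg 1 [0°–22.6°] uniform, h=12: full span → s += 12 → s = 12.0000
seg 2 [22.6°–96°] uniform, h=8: full span → s += 8 → s = 20.0000
seg 3 [96°–183.5°] dwell: s stays 20.0000
seg 4 [183.5°–242.6°] uniform, h=9: full span → s += 9 → s = 29.0000
seg 5 [242.6°–285.7°] simple-harmonic, h=-9: θ=247.5° here. β=4.9, B=43.1. -9/2·(1 − cos(π·0.1137)) = -0.2840 → s = 28.7160

28.7160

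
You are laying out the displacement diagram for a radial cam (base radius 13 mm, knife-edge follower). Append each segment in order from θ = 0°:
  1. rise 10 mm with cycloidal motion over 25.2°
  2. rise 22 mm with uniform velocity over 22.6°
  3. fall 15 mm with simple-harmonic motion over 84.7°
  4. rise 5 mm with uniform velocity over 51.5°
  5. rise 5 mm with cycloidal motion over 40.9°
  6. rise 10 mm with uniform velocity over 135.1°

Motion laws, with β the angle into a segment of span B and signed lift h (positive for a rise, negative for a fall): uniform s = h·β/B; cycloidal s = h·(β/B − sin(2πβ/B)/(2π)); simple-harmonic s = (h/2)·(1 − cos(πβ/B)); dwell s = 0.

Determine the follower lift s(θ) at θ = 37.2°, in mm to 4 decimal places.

seg 1 [0°–25.2°] cycloidal, h=10: full span → s += 10 → s = 10.0000
seg 2 [25.2°–47.8°] uniform, h=22: θ=37.2° here. β=12, B=22.6. 22·12/22.6 = 11.6814 → s = 21.6814

21.6814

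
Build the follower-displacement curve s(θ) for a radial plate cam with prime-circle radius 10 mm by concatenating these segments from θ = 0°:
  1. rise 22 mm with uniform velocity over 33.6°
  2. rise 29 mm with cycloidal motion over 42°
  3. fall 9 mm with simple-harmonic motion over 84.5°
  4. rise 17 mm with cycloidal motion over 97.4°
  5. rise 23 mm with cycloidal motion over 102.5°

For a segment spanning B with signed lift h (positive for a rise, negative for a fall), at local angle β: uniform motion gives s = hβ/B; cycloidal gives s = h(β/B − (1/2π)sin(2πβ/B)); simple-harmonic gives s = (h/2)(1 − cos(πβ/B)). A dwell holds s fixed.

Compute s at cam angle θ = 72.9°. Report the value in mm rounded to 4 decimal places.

seg 1 [0°–33.6°] uniform, h=22: full span → s += 22 → s = 22.0000
seg 2 [33.6°–75.6°] cycloidal, h=29: θ=72.9° here. β=39.3, B=42. 29·(0.9357 − sin(2π·0.9357)/(2π)) = 28.9497 → s = 50.9497

50.9497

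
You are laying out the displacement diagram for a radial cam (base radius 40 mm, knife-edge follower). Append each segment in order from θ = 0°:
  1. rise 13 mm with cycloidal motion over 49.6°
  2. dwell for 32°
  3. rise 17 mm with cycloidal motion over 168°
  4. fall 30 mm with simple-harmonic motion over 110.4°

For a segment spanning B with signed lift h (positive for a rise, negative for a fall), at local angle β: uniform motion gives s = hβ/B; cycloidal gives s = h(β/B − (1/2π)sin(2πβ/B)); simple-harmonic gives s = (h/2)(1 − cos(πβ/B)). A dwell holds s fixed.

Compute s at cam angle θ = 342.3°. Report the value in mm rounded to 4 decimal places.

seg 1 [0°–49.6°] cycloidal, h=13: full span → s += 13 → s = 13.0000
seg 2 [49.6°–81.6°] dwell: s stays 13.0000
seg 3 [81.6°–249.6°] cycloidal, h=17: full span → s += 17 → s = 30.0000
seg 4 [249.6°–360°] simple-harmonic, h=-30: θ=342.3° here. β=92.7, B=110.4. -30/2·(1 − cos(π·0.8397)) = -28.1372 → s = 1.8628

1.8628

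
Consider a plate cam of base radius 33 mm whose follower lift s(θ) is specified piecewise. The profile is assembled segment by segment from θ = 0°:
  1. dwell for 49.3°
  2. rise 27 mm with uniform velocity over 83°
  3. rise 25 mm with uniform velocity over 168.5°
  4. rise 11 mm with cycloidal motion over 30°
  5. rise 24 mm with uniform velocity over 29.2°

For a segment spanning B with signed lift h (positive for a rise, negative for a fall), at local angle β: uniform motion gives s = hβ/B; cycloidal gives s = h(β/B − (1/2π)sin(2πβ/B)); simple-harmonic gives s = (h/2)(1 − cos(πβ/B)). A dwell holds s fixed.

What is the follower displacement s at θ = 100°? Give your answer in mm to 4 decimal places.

seg 1 [0°–49.3°] dwell: s stays 0.0000
seg 2 [49.3°–132.3°] uniform, h=27: θ=100° here. β=50.7, B=83. 27·50.7/83 = 16.4928 → s = 16.4928

16.4928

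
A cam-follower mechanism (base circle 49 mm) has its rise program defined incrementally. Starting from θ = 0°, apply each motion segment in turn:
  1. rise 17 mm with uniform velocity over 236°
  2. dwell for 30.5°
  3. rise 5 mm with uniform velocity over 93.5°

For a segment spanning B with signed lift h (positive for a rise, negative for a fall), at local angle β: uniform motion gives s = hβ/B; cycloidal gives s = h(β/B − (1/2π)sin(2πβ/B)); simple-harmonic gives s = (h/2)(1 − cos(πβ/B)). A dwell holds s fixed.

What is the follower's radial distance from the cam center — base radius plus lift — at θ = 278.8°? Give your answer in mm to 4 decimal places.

seg 1 [0°–236°] uniform, h=17: full span → s += 17 → s = 17.0000
seg 2 [236°–266.5°] dwell: s stays 17.0000
seg 3 [266.5°–360°] uniform, h=5: θ=278.8° here. β=12.3, B=93.5. 5·12.3/93.5 = 0.6578 → s = 17.6578
radial distance = base radius + s = 49 + 17.6578 = 66.6578

66.6578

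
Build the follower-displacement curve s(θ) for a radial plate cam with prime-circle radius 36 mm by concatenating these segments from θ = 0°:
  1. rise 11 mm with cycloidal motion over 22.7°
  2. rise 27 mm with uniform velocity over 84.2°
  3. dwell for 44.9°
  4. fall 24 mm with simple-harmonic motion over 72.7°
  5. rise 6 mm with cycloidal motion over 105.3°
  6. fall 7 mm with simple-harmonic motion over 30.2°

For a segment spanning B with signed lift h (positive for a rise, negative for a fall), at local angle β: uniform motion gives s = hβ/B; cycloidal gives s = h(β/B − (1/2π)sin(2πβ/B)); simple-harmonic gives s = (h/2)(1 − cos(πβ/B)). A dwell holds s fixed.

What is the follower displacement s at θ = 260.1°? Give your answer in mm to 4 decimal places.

seg 1 [0°–22.7°] cycloidal, h=11: full span → s += 11 → s = 11.0000
seg 2 [22.7°–106.9°] uniform, h=27: full span → s += 27 → s = 38.0000
seg 3 [106.9°–151.8°] dwell: s stays 38.0000
seg 4 [151.8°–224.5°] simple-harmonic, h=-24: full span → s += -24 → s = 14.0000
seg 5 [224.5°–329.8°] cycloidal, h=6: θ=260.1° here. β=35.6, B=105.3. 6·(0.3381 − sin(2π·0.3381)/(2π)) = 1.2161 → s = 15.2161

15.2161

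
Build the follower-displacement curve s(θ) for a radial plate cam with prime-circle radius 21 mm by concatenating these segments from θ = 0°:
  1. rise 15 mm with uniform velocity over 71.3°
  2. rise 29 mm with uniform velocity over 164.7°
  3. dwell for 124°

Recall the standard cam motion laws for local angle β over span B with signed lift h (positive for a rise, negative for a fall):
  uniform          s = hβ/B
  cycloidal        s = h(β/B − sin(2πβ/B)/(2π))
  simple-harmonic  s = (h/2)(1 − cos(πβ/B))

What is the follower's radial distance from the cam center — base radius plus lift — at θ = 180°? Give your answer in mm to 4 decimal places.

seg 1 [0°–71.3°] uniform, h=15: full span → s += 15 → s = 15.0000
seg 2 [71.3°–236°] uniform, h=29: θ=180° here. β=108.7, B=164.7. 29·108.7/164.7 = 19.1396 → s = 34.1396
radial distance = base radius + s = 21 + 34.1396 = 55.1396

55.1396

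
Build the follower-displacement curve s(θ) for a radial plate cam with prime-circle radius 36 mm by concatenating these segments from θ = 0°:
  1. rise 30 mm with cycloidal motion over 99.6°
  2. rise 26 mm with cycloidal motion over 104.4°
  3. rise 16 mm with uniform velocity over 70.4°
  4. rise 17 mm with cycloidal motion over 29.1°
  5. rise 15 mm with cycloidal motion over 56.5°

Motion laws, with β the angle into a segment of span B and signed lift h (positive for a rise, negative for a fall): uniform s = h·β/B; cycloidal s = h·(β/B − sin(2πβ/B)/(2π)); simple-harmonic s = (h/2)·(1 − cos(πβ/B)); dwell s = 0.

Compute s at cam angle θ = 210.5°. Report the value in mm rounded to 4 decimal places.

seg 1 [0°–99.6°] cycloidal, h=30: full span → s += 30 → s = 30.0000
seg 2 [99.6°–204°] cycloidal, h=26: full span → s += 26 → s = 56.0000
seg 3 [204°–274.4°] uniform, h=16: θ=210.5° here. β=6.5, B=70.4. 16·6.5/70.4 = 1.4773 → s = 57.4773

57.4773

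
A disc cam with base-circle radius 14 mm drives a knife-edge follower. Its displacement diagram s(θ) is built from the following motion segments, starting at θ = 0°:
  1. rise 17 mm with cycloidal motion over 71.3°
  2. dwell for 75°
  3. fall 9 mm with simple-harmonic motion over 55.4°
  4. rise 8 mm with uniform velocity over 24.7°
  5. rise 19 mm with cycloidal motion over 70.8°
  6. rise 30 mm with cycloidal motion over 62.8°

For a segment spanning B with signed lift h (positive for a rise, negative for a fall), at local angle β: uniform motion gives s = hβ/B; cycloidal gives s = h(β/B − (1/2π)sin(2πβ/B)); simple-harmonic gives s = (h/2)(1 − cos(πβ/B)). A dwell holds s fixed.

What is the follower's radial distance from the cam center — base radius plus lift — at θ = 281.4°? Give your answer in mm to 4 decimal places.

seg 1 [0°–71.3°] cycloidal, h=17: full span → s += 17 → s = 17.0000
seg 2 [71.3°–146.3°] dwell: s stays 17.0000
seg 3 [146.3°–201.7°] simple-harmonic, h=-9: full span → s += -9 → s = 8.0000
seg 4 [201.7°–226.4°] uniform, h=8: full span → s += 8 → s = 16.0000
seg 5 [226.4°–297.2°] cycloidal, h=19: θ=281.4° here. β=55, B=70.8. 19·(0.7768 − sin(2π·0.7768)/(2π)) = 17.7409 → s = 33.7409
radial distance = base radius + s = 14 + 33.7409 = 47.7409

47.7409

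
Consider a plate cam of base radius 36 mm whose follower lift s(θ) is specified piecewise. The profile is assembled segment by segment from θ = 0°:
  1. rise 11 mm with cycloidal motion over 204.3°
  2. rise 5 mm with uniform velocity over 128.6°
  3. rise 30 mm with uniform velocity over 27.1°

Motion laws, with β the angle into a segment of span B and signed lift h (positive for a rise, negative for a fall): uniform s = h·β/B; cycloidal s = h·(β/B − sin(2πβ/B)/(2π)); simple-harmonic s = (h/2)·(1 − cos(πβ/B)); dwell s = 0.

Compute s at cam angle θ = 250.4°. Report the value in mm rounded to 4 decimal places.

seg 1 [0°–204.3°] cycloidal, h=11: full span → s += 11 → s = 11.0000
seg 2 [204.3°–332.9°] uniform, h=5: θ=250.4° here. β=46.1, B=128.6. 5·46.1/128.6 = 1.7924 → s = 12.7924

12.7924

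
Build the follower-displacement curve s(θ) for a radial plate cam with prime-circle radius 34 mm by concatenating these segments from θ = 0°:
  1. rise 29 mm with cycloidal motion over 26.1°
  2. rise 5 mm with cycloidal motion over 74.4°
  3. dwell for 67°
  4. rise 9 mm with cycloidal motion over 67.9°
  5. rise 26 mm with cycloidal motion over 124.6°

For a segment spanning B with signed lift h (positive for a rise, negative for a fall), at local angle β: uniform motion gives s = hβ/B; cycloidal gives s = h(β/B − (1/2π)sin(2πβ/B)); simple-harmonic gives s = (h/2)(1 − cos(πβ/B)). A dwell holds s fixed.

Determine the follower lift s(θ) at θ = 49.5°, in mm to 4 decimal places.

seg 1 [0°–26.1°] cycloidal, h=29: full span → s += 29 → s = 29.0000
seg 2 [26.1°–100.5°] cycloidal, h=5: θ=49.5° here. β=23.4, B=74.4. 5·(0.3145 − sin(2π·0.3145)/(2π)) = 0.8413 → s = 29.8413

29.8413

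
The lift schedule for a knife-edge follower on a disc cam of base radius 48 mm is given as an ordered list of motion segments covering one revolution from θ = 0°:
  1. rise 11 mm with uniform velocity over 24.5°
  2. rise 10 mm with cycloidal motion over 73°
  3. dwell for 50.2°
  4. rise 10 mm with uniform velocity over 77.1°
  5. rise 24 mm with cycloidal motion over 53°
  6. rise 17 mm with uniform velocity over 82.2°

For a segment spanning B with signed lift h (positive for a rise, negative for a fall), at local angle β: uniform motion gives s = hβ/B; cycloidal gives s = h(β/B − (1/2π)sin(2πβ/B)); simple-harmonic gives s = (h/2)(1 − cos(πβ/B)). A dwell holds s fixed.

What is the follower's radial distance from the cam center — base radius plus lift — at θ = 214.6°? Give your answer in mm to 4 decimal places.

seg 1 [0°–24.5°] uniform, h=11: full span → s += 11 → s = 11.0000
seg 2 [24.5°–97.5°] cycloidal, h=10: full span → s += 10 → s = 21.0000
seg 3 [97.5°–147.7°] dwell: s stays 21.0000
seg 4 [147.7°–224.8°] uniform, h=10: θ=214.6° here. β=66.9, B=77.1. 10·66.9/77.1 = 8.6770 → s = 29.6770
radial distance = base radius + s = 48 + 29.6770 = 77.6770

77.6770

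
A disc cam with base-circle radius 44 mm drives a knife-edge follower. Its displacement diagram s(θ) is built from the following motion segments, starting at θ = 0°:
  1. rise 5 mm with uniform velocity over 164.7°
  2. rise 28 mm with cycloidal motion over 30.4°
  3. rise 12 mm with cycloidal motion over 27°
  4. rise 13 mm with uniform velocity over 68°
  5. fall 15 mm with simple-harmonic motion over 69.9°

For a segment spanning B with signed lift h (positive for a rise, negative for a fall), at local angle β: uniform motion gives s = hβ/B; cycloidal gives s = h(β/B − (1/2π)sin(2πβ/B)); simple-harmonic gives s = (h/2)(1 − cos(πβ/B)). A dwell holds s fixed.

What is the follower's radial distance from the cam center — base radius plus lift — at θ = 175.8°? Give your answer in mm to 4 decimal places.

seg 1 [0°–164.7°] uniform, h=5: full span → s += 5 → s = 5.0000
seg 2 [164.7°–195.1°] cycloidal, h=28: θ=175.8° here. β=11.1, B=30.4. 28·(0.3651 − sin(2π·0.3651)/(2π)) = 6.8834 → s = 11.8834
radial distance = base radius + s = 44 + 11.8834 = 55.8834

55.8834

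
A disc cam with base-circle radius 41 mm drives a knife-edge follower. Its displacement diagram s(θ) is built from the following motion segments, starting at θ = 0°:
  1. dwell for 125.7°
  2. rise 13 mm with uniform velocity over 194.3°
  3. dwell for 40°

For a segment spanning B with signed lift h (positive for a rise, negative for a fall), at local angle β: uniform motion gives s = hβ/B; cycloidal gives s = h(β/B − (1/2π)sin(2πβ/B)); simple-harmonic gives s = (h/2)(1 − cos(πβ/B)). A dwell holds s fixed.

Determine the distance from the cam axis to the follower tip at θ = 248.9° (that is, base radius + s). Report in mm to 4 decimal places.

seg 1 [0°–125.7°] dwell: s stays 0.0000
seg 2 [125.7°–320°] uniform, h=13: θ=248.9° here. β=123.2, B=194.3. 13·123.2/194.3 = 8.2429 → s = 8.2429
radial distance = base radius + s = 41 + 8.2429 = 49.2429

49.2429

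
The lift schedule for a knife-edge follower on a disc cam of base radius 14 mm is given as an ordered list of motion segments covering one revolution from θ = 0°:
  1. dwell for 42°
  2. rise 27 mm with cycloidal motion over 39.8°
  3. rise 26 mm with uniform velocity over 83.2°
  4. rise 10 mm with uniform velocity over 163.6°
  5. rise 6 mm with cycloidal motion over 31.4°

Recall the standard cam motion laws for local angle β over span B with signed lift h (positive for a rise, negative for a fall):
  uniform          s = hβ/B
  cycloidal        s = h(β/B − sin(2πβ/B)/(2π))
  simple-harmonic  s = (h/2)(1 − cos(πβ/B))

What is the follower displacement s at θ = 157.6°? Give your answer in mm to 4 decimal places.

seg 1 [0°–42°] dwell: s stays 0.0000
seg 2 [42°–81.8°] cycloidal, h=27: full span → s += 27 → s = 27.0000
seg 3 [81.8°–165°] uniform, h=26: θ=157.6° here. β=75.8, B=83.2. 26·75.8/83.2 = 23.6875 → s = 50.6875

50.6875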